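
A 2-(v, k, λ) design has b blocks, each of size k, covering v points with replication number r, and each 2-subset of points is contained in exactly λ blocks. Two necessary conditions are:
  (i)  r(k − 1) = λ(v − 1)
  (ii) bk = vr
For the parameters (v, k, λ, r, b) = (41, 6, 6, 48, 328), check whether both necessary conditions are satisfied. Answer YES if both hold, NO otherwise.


Condition (i): r(k − 1) = 48·5 = 240; λ(v − 1) = 6·40 = 240. Match? YES.
Condition (ii): bk = 328·6 = 1968; vr = 41·48 = 1968. Match? YES.
Both conditions hold? YES.

YES


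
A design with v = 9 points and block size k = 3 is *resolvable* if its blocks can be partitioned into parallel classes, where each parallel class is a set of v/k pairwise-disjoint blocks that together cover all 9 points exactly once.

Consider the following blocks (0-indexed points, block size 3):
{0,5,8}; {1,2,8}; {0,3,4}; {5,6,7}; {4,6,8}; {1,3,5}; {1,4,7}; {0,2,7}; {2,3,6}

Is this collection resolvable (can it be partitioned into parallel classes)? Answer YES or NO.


v = 9, block size k = 3, number of blocks = 9.
For resolvability, blocks must partition into parallel classes of size v/k = 3.
Total blocks must therefore be a multiple of 3: 9 = 3·3 + 0 ⇒ divisible ✓.
Greedy packing gives 3 candidate class(es). Each should be a full parallel class (size 3, covers all 9 points).
  Class 1 (3 blocks): {0,5,8}; {1,4,7}; {2,3,6}. Points covered: [0, 1, 2, 3, 4, 5, 6, 7, 8].
  Class 2 (3 blocks): {1,2,8}; {0,3,4}; {5,6,7}. Points covered: [0, 1, 2, 3, 4, 5, 6, 7, 8].
  Class 3 (3 blocks): {4,6,8}; {1,3,5}; {0,2,7}. Points covered: [0, 1, 2, 3, 4, 5, 6, 7, 8].
All classes full (size 3)? YES. All classes cover every point? YES.
Resolvable? YES.

YES


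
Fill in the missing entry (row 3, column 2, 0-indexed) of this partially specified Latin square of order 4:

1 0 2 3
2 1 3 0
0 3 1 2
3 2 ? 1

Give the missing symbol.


Row 3 contains symbols [1, 2, 3] — missing [0].
Column 2 contains symbols [1, 2, 3] — missing [0].
The missing symbol must appear in both missing sets; intersection = [0].
Therefore the hidden value is 0.

Missing value = 0.


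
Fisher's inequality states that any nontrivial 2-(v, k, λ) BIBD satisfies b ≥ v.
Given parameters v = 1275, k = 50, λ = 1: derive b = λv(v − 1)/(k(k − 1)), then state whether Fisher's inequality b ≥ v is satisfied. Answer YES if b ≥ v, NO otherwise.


b = λv(v − 1)/(k(k − 1)) = 1·1275·1274/(50·49) = 1624350/2450 = 663.
Compare with v = 1275: b < v, so Fisher's inequality fails.

NO


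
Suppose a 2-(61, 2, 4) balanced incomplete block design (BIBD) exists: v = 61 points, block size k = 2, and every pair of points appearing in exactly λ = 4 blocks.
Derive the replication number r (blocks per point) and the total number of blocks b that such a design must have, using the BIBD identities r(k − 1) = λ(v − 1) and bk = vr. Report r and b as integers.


Any 2-(v, k, λ) BIBD satisfies two necessary conditions:
  (i)  Each point sits in r blocks, and counting incidences through any fixed point gives r(k − 1) = λ(v − 1), so r = λ(v − 1)/(k − 1).
  (ii) Total incidences bk = vr, so b = vr/k.
Step 1: r = λ(v − 1)/(k − 1) = 4·(61 − 1)/(2 − 1) = 4·60/1 = 240/1 = 240.
Step 2: b = vr/k = 61·240/2 = 14640/2 = 7320.
Check integrality: r = 240 ∈ Z ✓, b = 7320 ∈ Z ✓.
(These identities are necessary conditions: they determine r and b for any design with these parameters, but do not by themselves prove that one exists.)

r = 240, b = 7320.


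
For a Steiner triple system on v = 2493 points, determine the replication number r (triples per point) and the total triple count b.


An STS(v) is a 2-(v, 3, 1) BIBD: block size k = 3, λ = 1.
Replication: r(k − 1) = λ(v − 1) ⇒ r·2 = 2493 − 1 = 2492 ⇒ r = 1246.
Block count: bk = vr ⇒ b·3 = 2493·1246 = 3106278 ⇒ b = 1035426.

r = 1246, b = 1035426.


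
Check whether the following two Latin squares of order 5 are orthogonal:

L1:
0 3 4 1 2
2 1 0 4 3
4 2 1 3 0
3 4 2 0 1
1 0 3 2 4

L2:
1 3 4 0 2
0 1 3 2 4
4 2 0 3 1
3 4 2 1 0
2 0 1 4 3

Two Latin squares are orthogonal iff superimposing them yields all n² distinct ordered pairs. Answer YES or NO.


Form the n² = 25 superimposed pairs (L1[i][j], L2[i][j]), row by row (rows and columns indexed from 0):
row 0: (0,1) (3,3) (4,4) (1,0) (2,2)
row 1: (2,0) (1,1) (0,3) (4,2) (3,4)
row 2: (4,4) (2,2) (1,0) (3,3) (0,1)
row 3: (3,3) (4,4) (2,2) (0,1) (1,0)
row 4: (1,2) (0,0) (3,1) (2,4) (4,3)
Orthogonality requires all 25 pairs distinct.
But the pair (4,4) repeats: cell (0,2) has L1 = 4, L2 = 4, and cell (2,0) has L1 = 4, L2 = 4.
A repeated pair means some other pair never occurs (only 15 distinct pairs out of 25), so the squares are not orthogonal.
Conclusion: NO.

NO


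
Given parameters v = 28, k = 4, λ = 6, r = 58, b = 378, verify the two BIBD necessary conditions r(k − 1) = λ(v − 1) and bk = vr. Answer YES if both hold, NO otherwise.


Condition (i): r(k − 1) = 58·3 = 174; λ(v − 1) = 6·27 = 162. Match? NO.
Condition (ii): bk = 378·4 = 1512; vr = 28·58 = 1624. Match? NO.
Both conditions hold? NO.

NO


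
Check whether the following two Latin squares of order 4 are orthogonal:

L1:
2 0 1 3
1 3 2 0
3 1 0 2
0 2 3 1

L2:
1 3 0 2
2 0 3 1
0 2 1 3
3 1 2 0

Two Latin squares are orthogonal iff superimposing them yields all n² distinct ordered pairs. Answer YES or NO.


Form the n² = 16 superimposed pairs (L1[i][j], L2[i][j]), row by row (rows and columns indexed from 0):
row 0: (2,1) (0,3) (1,0) (3,2)
row 1: (1,2) (3,0) (2,3) (0,1)
row 2: (3,0) (1,2) (0,1) (2,3)
row 3: (0,3) (2,1) (3,2) (1,0)
Orthogonality requires all 16 pairs distinct.
But the pair (3,0) repeats: cell (1,1) has L1 = 3, L2 = 0, and cell (2,0) has L1 = 3, L2 = 0.
A repeated pair means some other pair never occurs (only 8 distinct pairs out of 16), so the squares are not orthogonal.
Conclusion: NO.

NO


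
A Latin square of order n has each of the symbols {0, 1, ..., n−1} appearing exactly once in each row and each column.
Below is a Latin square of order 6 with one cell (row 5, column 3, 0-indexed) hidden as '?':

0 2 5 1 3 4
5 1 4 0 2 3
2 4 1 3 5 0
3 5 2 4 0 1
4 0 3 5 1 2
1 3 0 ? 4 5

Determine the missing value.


Row 5 contains symbols [0, 1, 3, 4, 5] — missing [2].
Column 3 contains symbols [0, 1, 3, 4, 5] — missing [2].
The missing symbol must appear in both missing sets; intersection = [2].
Therefore the hidden value is 2.

Missing value = 2.


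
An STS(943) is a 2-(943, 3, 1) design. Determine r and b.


An STS(v) is a 2-(v, 3, 1) BIBD: block size k = 3, λ = 1.
Replication: r(k − 1) = λ(v − 1) ⇒ r·2 = 943 − 1 = 942 ⇒ r = 471.
Block count: bk = vr ⇒ b·3 = 943·471 = 444153 ⇒ b = 148051.

r = 471, b = 148051.


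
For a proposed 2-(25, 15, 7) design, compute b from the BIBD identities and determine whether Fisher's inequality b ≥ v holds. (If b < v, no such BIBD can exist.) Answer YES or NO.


b = λv(v − 1)/(k(k − 1)) = 7·25·24/(15·14) = 4200/210 = 20.
Compare with v = 25: b < v, so Fisher's inequality fails.

NO


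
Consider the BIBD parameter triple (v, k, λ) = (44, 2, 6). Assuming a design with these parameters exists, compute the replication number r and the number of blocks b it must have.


Any 2-(v, k, λ) BIBD satisfies two necessary conditions:
  (i)  Each point sits in r blocks, and counting incidences through any fixed point gives r(k − 1) = λ(v − 1), so r = λ(v − 1)/(k − 1).
  (ii) Total incidences bk = vr, so b = vr/k.
Step 1: r = λ(v − 1)/(k − 1) = 6·(44 − 1)/(2 − 1) = 6·43/1 = 258/1 = 258.
Step 2: b = vr/k = 44·258/2 = 11352/2 = 5676.
Check integrality: r = 258 ∈ Z ✓, b = 5676 ∈ Z ✓.
(These identities are necessary conditions: they determine r and b for any design with these parameters, but do not by themselves prove that one exists.)

r = 258, b = 5676.


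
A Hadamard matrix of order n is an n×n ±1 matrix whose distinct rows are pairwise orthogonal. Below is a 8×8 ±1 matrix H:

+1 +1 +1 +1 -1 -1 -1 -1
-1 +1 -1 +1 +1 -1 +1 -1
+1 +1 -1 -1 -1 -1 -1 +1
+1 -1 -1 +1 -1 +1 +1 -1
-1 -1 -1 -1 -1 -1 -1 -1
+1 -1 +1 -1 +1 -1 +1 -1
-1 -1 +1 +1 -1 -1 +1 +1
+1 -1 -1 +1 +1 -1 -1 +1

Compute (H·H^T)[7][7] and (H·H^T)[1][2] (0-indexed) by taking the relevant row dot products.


Row 1 of H: [-1, 1, -1, 1, 1, -1, 1, -1].
Row 2 of H: [1, 1, -1, -1, -1, -1, -1, 1].
Row 7 of H: [1, -1, -1, 1, 1, -1, -1, 1].
(H·H^T)[7][7] = Σ_j H[7][j]·H[7][j] = (1)² + (-1)² + (-1)² + (1)² + (1)² + (-1)² + (-1)² + (1)² = 1 + 1 + 1 + 1 + 1 + 1 + 1 + 1 = 8.
(H·H^T)[1][2] = Σ_j H[1][j]·H[2][j] = (-1)·(1) + (1)·(1) + (-1)·(-1) + (1)·(-1) + (1)·(-1) + (-1)·(-1) + (1)·(-1) + (-1)·(1) = -1 + 1 + 1 + -1 + -1 + 1 + -1 + -1 = -2.
Rows 1 and 2 are not orthogonal (dot product = -2 ≠ 0), so H is not a Hadamard matrix.

(7,7) entry = 8; (1,2) entry = -2.


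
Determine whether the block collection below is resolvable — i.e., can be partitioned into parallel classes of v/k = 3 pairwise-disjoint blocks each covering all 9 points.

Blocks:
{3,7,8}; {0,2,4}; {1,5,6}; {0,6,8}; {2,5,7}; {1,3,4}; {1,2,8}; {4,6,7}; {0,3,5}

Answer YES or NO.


v = 9, block size k = 3, number of blocks = 9.
For resolvability, blocks must partition into parallel classes of size v/k = 3.
Total blocks must therefore be a multiple of 3: 9 = 3·3 + 0 ⇒ divisible ✓.
Greedy packing gives 3 candidate class(es). Each should be a full parallel class (size 3, covers all 9 points).
  Class 1 (3 blocks): {3,7,8}; {0,2,4}; {1,5,6}. Points covered: [0, 1, 2, 3, 4, 5, 6, 7, 8].
  Class 2 (3 blocks): {0,6,8}; {2,5,7}; {1,3,4}. Points covered: [0, 1, 2, 3, 4, 5, 6, 7, 8].
  Class 3 (3 blocks): {1,2,8}; {4,6,7}; {0,3,5}. Points covered: [0, 1, 2, 3, 4, 5, 6, 7, 8].
All classes full (size 3)? YES. All classes cover every point? YES.
Resolvable? YES.

YES


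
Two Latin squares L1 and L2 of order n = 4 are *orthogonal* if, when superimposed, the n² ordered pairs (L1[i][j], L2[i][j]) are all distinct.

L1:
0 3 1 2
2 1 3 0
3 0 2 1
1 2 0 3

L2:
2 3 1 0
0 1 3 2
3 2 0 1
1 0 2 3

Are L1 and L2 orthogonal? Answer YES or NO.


Form the n² = 16 superimposed pairs (L1[i][j], L2[i][j]), row by row (rows and columns indexed from 0):
row 0: (0,2) (3,3) (1,1) (2,0)
row 1: (2,0) (1,1) (3,3) (0,2)
row 2: (3,3) (0,2) (2,0) (1,1)
row 3: (1,1) (2,0) (0,2) (3,3)
Orthogonality requires all 16 pairs distinct.
But the pair (2,0) repeats: cell (0,3) has L1 = 2, L2 = 0, and cell (1,0) has L1 = 2, L2 = 0.
A repeated pair means some other pair never occurs (only 4 distinct pairs out of 16), so the squares are not orthogonal.
Conclusion: NO.

NO


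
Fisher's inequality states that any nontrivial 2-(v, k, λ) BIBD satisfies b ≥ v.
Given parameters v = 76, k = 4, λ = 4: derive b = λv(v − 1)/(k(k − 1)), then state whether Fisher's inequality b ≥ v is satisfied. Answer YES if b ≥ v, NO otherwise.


b = λv(v − 1)/(k(k − 1)) = 4·76·75/(4·3) = 22800/12 = 1900.
Compare with v = 76: b ≥ v, so Fisher's inequality holds.

YES


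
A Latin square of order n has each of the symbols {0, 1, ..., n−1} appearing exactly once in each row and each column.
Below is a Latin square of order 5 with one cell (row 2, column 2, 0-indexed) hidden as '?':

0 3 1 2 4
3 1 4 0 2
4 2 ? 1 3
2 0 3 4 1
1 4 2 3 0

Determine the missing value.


Row 2 contains symbols [1, 2, 3, 4] — missing [0].
Column 2 contains symbols [1, 2, 3, 4] — missing [0].
The missing symbol must appear in both missing sets; intersection = [0].
Therefore the hidden value is 0.

Missing value = 0.


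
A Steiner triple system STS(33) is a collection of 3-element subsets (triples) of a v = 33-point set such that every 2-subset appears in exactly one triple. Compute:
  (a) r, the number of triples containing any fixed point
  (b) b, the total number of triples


An STS(v) is a 2-(v, 3, 1) BIBD: block size k = 3, λ = 1.
Replication: r(k − 1) = λ(v − 1) ⇒ r·2 = 33 − 1 = 32 ⇒ r = 16.
Block count: b = v(v − 1)/6 = 33·32/6 = 1056/6 = 176.

r = 16, b = 176.


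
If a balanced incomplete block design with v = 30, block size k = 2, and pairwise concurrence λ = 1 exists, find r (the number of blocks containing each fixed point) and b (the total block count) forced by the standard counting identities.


Any 2-(v, k, λ) BIBD satisfies two necessary conditions:
  (i)  Each point sits in r blocks, and counting incidences through any fixed point gives r(k − 1) = λ(v − 1), so r = λ(v − 1)/(k − 1).
  (ii) Total incidences bk = vr, so b = vr/k.
Step 1: r = λ(v − 1)/(k − 1) = 1·(30 − 1)/(2 − 1) = 1·29/1 = 29/1 = 29.
Step 2: b = vr/k = 30·29/2 = 870/2 = 435.
Check integrality: r = 29 ∈ Z ✓, b = 435 ∈ Z ✓.
(These identities are necessary conditions: they determine r and b for any design with these parameters, but do not by themselves prove that one exists.)

r = 29, b = 435.


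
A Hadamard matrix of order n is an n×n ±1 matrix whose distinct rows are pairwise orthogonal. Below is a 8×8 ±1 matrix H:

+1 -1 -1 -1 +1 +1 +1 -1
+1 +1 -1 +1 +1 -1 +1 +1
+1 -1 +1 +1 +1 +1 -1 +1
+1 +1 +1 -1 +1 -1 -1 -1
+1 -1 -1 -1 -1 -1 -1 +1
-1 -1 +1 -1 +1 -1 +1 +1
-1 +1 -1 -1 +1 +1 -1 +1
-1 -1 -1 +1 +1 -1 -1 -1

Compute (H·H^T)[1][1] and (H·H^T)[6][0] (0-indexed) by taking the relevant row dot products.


Row 0 of H: [1, -1, -1, -1, 1, 1, 1, -1].
Row 1 of H: [1, 1, -1, 1, 1, -1, 1, 1].
Row 6 of H: [-1, 1, -1, -1, 1, 1, -1, 1].
(H·H^T)[1][1] = Σ_j H[1][j]·H[1][j] = (1)² + (1)² + (-1)² + (1)² + (1)² + (-1)² + (1)² + (1)² = 1 + 1 + 1 + 1 + 1 + 1 + 1 + 1 = 8.
(H·H^T)[6][0] = Σ_j H[6][j]·H[0][j] = (-1)·(1) + (1)·(-1) + (-1)·(-1) + (-1)·(-1) + (1)·(1) + (1)·(1) + (-1)·(1) + (1)·(-1) = -1 + -1 + 1 + 1 + 1 + 1 + -1 + -1 = 0.
So rows 6 and 0 are orthogonal; the diagonal entry equals n = 8.

(1,1) entry = 8; (6,0) entry = 0.


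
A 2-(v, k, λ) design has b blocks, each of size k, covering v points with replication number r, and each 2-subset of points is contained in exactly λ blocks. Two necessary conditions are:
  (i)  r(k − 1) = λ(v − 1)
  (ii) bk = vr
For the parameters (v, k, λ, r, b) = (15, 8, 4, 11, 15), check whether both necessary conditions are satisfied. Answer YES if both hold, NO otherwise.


Condition (i): r(k − 1) = 11·7 = 77; λ(v − 1) = 4·14 = 56. Match? NO.
Condition (ii): bk = 15·8 = 120; vr = 15·11 = 165. Match? NO.
Both conditions hold? NO.

NO


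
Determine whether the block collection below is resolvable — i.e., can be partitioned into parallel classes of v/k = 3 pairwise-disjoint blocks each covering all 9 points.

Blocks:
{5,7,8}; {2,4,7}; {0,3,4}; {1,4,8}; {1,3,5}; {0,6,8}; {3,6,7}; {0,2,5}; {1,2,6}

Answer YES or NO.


v = 9, block size k = 3, number of blocks = 9.
For resolvability, blocks must partition into parallel classes of size v/k = 3.
Total blocks must therefore be a multiple of 3: 9 = 3·3 + 0 ⇒ divisible ✓.
Greedy packing gives 3 candidate class(es). Each should be a full parallel class (size 3, covers all 9 points).
  Class 1 (3 blocks): {5,7,8}; {0,3,4}; {1,2,6}. Points covered: [0, 1, 2, 3, 4, 5, 6, 7, 8].
  Class 2 (3 blocks): {2,4,7}; {1,3,5}; {0,6,8}. Points covered: [0, 1, 2, 3, 4, 5, 6, 7, 8].
  Class 3 (3 blocks): {1,4,8}; {3,6,7}; {0,2,5}. Points covered: [0, 1, 2, 3, 4, 5, 6, 7, 8].
All classes full (size 3)? YES. All classes cover every point? YES.
Resolvable? YES.

YES


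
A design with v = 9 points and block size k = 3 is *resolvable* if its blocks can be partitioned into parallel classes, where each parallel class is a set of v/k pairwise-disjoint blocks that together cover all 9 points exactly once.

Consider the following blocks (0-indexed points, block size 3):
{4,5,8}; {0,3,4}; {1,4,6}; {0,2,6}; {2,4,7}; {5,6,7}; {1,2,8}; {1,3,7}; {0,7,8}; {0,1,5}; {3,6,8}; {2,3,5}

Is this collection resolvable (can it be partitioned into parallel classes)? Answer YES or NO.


v = 9, block size k = 3, number of blocks = 12.
For resolvability, blocks must partition into parallel classes of size v/k = 3.
Total blocks must therefore be a multiple of 3: 12 = 3·4 + 0 ⇒ divisible ✓.
Greedy packing gives 4 candidate class(es). Each should be a full parallel class (size 3, covers all 9 points).
  Class 1 (3 blocks): {4,5,8}; {0,2,6}; {1,3,7}. Points covered: [0, 1, 2, 3, 4, 5, 6, 7, 8].
  Class 2 (3 blocks): {0,3,4}; {5,6,7}; {1,2,8}. Points covered: [0, 1, 2, 3, 4, 5, 6, 7, 8].
  Class 3 (3 blocks): {1,4,6}; {0,7,8}; {2,3,5}. Points covered: [0, 1, 2, 3, 4, 5, 6, 7, 8].
  Class 4 (3 blocks): {2,4,7}; {0,1,5}; {3,6,8}. Points covered: [0, 1, 2, 3, 4, 5, 6, 7, 8].
All classes full (size 3)? YES. All classes cover every point? YES.
Resolvable? YES.

YES


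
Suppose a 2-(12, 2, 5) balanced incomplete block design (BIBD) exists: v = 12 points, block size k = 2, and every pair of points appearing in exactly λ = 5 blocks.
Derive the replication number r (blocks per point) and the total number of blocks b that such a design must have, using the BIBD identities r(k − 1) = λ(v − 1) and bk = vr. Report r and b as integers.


Any 2-(v, k, λ) BIBD satisfies two necessary conditions:
  (i)  Each point sits in r blocks, and counting incidences through any fixed point gives r(k − 1) = λ(v − 1), so r = λ(v − 1)/(k − 1).
  (ii) Total incidences bk = vr, so b = vr/k.
Step 1: r = λ(v − 1)/(k − 1) = 5·(12 − 1)/(2 − 1) = 5·11/1 = 55/1 = 55.
Step 2: b = vr/k = 12·55/2 = 660/2 = 330.
Check integrality: r = 55 ∈ Z ✓, b = 330 ∈ Z ✓.
(These identities are necessary conditions: they determine r and b for any design with these parameters, but do not by themselves prove that one exists.)

r = 55, b = 330.


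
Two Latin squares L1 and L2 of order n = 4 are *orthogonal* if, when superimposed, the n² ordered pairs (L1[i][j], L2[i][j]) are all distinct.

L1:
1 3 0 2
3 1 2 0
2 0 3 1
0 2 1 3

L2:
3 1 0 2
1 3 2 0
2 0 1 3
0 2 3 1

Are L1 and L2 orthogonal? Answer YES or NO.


Form the n² = 16 superimposed pairs (L1[i][j], L2[i][j]), row by row (rows and columns indexed from 0):
row 0: (1,3) (3,1) (0,0) (2,2)
row 1: (3,1) (1,3) (2,2) (0,0)
row 2: (2,2) (0,0) (3,1) (1,3)
row 3: (0,0) (2,2) (1,3) (3,1)
Orthogonality requires all 16 pairs distinct.
But the pair (3,1) repeats: cell (0,1) has L1 = 3, L2 = 1, and cell (1,0) has L1 = 3, L2 = 1.
A repeated pair means some other pair never occurs (only 4 distinct pairs out of 16), so the squares are not orthogonal.
Conclusion: NO.

NO


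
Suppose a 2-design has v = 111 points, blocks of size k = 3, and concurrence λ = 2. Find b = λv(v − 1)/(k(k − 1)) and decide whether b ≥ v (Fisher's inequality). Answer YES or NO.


r = λ(v − 1)/(k − 1) = 2·110/2 = 110.
b = vr/k = 111·110/3 = 4070.
Fisher's inequality: b ≥ v ⇔ 4070 ≥ 111? YES.

YES


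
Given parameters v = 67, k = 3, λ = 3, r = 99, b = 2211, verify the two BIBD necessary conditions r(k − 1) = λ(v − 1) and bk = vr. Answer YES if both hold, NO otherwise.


Condition (i): r(k − 1) = 99·2 = 198; λ(v − 1) = 3·66 = 198. Match? YES.
Condition (ii): bk = 2211·3 = 6633; vr = 67·99 = 6633. Match? YES.
Both conditions hold? YES.

YES


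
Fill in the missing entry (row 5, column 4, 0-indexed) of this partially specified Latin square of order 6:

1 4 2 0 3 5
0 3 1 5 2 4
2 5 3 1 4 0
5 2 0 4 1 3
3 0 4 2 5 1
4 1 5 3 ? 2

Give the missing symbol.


Row 5 contains symbols [1, 2, 3, 4, 5] — missing [0].
Column 4 contains symbols [1, 2, 3, 4, 5] — missing [0].
The missing symbol must appear in both missing sets; intersection = [0].
Therefore the hidden value is 0.

Missing value = 0.


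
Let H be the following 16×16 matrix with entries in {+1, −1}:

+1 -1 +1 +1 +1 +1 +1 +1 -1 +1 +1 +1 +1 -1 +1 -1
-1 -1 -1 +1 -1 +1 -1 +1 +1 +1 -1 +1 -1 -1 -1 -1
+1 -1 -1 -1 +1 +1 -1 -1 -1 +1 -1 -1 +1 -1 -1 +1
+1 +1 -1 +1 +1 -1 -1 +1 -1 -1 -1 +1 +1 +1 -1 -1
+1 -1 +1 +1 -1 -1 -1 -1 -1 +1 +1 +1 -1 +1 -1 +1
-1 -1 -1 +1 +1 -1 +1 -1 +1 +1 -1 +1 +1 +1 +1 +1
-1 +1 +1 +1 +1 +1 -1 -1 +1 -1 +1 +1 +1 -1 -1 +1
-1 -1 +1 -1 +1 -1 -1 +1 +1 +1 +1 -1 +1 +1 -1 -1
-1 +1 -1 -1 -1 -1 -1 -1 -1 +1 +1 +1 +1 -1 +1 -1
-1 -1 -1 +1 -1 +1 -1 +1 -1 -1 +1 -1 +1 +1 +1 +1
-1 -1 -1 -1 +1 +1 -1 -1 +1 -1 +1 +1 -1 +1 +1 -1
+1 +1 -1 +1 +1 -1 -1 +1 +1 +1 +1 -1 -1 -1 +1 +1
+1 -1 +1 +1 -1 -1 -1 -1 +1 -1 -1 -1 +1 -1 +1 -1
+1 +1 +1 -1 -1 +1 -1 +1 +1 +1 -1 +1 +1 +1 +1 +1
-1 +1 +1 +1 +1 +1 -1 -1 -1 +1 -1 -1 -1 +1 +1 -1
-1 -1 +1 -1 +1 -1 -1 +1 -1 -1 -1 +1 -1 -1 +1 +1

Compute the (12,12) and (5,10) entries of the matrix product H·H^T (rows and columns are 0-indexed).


Row 5 of H: [-1, -1, -1, 1, 1, -1, 1, -1, 1, 1, -1, 1, 1, 1, 1, 1].
Row 10 of H: [-1, -1, -1, -1, 1, 1, -1, -1, 1, -1, 1, 1, -1, 1, 1, -1].
Row 12 of H: [1, -1, 1, 1, -1, -1, -1, -1, 1, -1, -1, -1, 1, -1, 1, -1].
(H·H^T)[12][12] = Σ_j H[12][j]·H[12][j] = (1)² + (-1)² + (1)² + (1)² + (-1)² + (-1)² + (-1)² + (-1)² + (1)² + (-1)² + (-1)² + (-1)² + (1)² + (-1)² + (1)² + (-1)² = 1 + 1 + 1 + 1 + 1 + 1 + 1 + 1 + 1 + 1 + 1 + 1 + 1 + 1 + 1 + 1 = 16.
(H·H^T)[5][10] = Σ_j H[5][j]·H[10][j] = (-1)·(-1) + (-1)·(-1) + (-1)·(-1) + (1)·(-1) + (1)·(1) + (-1)·(1) + (1)·(-1) + (-1)·(-1) + (1)·(1) + (1)·(-1) + (-1)·(1) + (1)·(1) + (1)·(-1) + (1)·(1) + (1)·(1) + (1)·(-1) = 1 + 1 + 1 + -1 + 1 + -1 + -1 + 1 + 1 + -1 + -1 + 1 + -1 + 1 + 1 + -1 = 2.
Rows 5 and 10 are not orthogonal (dot product = 2 ≠ 0), so H is not a Hadamard matrix.

(12,12) entry = 16; (5,10) entry = 2.


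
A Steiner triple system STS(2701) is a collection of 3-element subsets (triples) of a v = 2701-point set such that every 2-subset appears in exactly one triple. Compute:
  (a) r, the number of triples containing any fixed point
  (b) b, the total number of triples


An STS(v) is a 2-(v, 3, 1) BIBD: block size k = 3, λ = 1.
Replication: r(k − 1) = λ(v − 1) ⇒ r·2 = 2701 − 1 = 2700 ⇒ r = 1350.
Block count: b = v(v − 1)/6 = 2701·2700/6 = 7292700/6 = 1215450.

r = 1350, b = 1215450.


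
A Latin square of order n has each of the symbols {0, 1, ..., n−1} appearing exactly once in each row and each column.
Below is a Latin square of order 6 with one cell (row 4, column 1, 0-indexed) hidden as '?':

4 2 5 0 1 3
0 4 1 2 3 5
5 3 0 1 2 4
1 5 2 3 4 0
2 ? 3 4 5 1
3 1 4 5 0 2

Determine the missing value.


Row 4 contains symbols [1, 2, 3, 4, 5] — missing [0].
Column 1 contains symbols [1, 2, 3, 4, 5] — missing [0].
The missing symbol must appear in both missing sets; intersection = [0].
Therefore the hidden value is 0.

Missing value = 0.


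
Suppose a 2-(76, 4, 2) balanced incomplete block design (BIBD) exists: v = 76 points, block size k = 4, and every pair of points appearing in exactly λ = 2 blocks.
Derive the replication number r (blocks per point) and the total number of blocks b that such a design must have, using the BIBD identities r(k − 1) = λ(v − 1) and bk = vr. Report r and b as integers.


Any 2-(v, k, λ) BIBD satisfies two necessary conditions:
  (i)  Each point sits in r blocks, and counting incidences through any fixed point gives r(k − 1) = λ(v − 1), so r = λ(v − 1)/(k − 1).
  (ii) Total incidences bk = vr, so b = vr/k.
Step 1: r = λ(v − 1)/(k − 1) = 2·(76 − 1)/(4 − 1) = 2·75/3 = 150/3 = 50.
Step 2: b = vr/k = 76·50/4 = 3800/4 = 950.
Check integrality: r = 50 ∈ Z ✓, b = 950 ∈ Z ✓.
(These identities are necessary conditions: they determine r and b for any design with these parameters, but do not by themselves prove that one exists.)

r = 50, b = 950.


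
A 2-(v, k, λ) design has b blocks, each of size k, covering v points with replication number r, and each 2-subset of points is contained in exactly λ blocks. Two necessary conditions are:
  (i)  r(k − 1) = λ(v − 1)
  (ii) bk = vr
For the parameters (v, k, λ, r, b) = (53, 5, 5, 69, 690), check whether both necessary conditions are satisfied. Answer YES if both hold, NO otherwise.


Condition (i): r(k − 1) = 69·4 = 276; λ(v − 1) = 5·52 = 260. Match? NO.
Condition (ii): bk = 690·5 = 3450; vr = 53·69 = 3657. Match? NO.
Both conditions hold? NO.

NO


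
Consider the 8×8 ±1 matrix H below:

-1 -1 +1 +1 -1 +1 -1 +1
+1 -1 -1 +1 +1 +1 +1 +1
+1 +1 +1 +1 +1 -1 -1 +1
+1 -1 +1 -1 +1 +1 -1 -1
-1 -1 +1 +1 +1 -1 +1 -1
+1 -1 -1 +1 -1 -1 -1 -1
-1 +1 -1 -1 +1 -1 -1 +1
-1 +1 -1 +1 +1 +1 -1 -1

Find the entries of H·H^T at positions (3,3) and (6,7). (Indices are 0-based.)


Row 3 of H: [1, -1, 1, -1, 1, 1, -1, -1].
Row 6 of H: [-1, 1, -1, -1, 1, -1, -1, 1].
Row 7 of H: [-1, 1, -1, 1, 1, 1, -1, -1].
(H·H^T)[3][3] = Σ_j H[3][j]·H[3][j] = (1)² + (-1)² + (1)² + (-1)² + (1)² + (1)² + (-1)² + (-1)² = 1 + 1 + 1 + 1 + 1 + 1 + 1 + 1 = 8.
(H·H^T)[6][7] = Σ_j H[6][j]·H[7][j] = (-1)·(-1) + (1)·(1) + (-1)·(-1) + (-1)·(1) + (1)·(1) + (-1)·(1) + (-1)·(-1) + (1)·(-1) = 1 + 1 + 1 + -1 + 1 + -1 + 1 + -1 = 2.
Rows 6 and 7 are not orthogonal (dot product = 2 ≠ 0), so H is not a Hadamard matrix.

(3,3) entry = 8; (6,7) entry = 2.


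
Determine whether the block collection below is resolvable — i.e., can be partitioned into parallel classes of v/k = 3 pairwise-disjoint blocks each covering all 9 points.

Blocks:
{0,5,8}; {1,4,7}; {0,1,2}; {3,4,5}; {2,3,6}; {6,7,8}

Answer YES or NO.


v = 9, block size k = 3, number of blocks = 6.
For resolvability, blocks must partition into parallel classes of size v/k = 3.
Total blocks must therefore be a multiple of 3: 6 = 3·2 + 0 ⇒ divisible ✓.
Greedy packing gives 2 candidate class(es). Each should be a full parallel class (size 3, covers all 9 points).
  Class 1 (3 blocks): {0,5,8}; {1,4,7}; {2,3,6}. Points covered: [0, 1, 2, 3, 4, 5, 6, 7, 8].
  Class 2 (3 blocks): {0,1,2}; {3,4,5}; {6,7,8}. Points covered: [0, 1, 2, 3, 4, 5, 6, 7, 8].
All classes full (size 3)? YES. All classes cover every point? YES.
Resolvable? YES.

YES


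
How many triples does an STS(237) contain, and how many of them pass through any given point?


An STS(v) is a 2-(v, 3, 1) BIBD: block size k = 3, λ = 1.
Replication: r(k − 1) = λ(v − 1) ⇒ r·2 = 237 − 1 = 236 ⇒ r = 118.
Block count: bk = vr ⇒ b·3 = 237·118 = 27966 ⇒ b = 9322.
(Check via b = v(v − 1)/6 = 237·236/6 = 55932/6 = 9322.)

r = 118, b = 9322.


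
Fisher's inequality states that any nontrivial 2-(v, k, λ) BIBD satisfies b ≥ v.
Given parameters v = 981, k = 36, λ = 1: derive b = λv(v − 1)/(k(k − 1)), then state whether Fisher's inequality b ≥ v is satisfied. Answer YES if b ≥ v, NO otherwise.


r = λ(v − 1)/(k − 1) = 1·980/35 = 28.
b = vr/k = 981·28/36 = 763.
Fisher's inequality: b ≥ v ⇔ 763 ≥ 981? NO.

NO


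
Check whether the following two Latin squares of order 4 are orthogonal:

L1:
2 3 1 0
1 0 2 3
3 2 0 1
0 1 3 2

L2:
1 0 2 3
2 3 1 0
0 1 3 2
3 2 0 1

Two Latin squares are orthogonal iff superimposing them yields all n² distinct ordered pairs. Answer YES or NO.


Form the n² = 16 superimposed pairs (L1[i][j], L2[i][j]), row by row (rows and columns indexed from 0):
row 0: (2,1) (3,0) (1,2) (0,3)
row 1: (1,2) (0,3) (2,1) (3,0)
row 2: (3,0) (2,1) (0,3) (1,2)
row 3: (0,3) (1,2) (3,0) (2,1)
Orthogonality requires all 16 pairs distinct.
But the pair (1,2) repeats: cell (0,2) has L1 = 1, L2 = 2, and cell (1,0) has L1 = 1, L2 = 2.
A repeated pair means some other pair never occurs (only 4 distinct pairs out of 16), so the squares are not orthogonal.
Conclusion: NO.

NO


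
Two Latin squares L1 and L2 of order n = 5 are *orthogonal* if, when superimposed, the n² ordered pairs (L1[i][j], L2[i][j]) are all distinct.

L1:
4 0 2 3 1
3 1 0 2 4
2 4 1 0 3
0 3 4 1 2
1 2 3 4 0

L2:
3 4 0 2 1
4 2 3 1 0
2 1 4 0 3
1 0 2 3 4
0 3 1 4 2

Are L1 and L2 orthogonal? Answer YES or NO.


Form the n² = 25 superimposed pairs (L1[i][j], L2[i][j]), row by row (rows and columns indexed from 0):
row 0: (4,3) (0,4) (2,0) (3,2) (1,1)
row 1: (3,4) (1,2) (0,3) (2,1) (4,0)
row 2: (2,2) (4,1) (1,4) (0,0) (3,3)
row 3: (0,1) (3,0) (4,2) (1,3) (2,4)
row 4: (1,0) (2,3) (3,1) (4,4) (0,2)
Orthogonality requires all 25 pairs distinct.
Check by first coordinate: for each symbol s of L1, list the L2 entries in the n cells where L1 = s; they must all differ.
  L1 = 0: L2 entries (in reading order) 4, 3, 0, 1, 2 — all 5 distinct ✓
  L1 = 1: L2 entries (in reading order) 1, 2, 4, 3, 0 — all 5 distinct ✓
  L1 = 2: L2 entries (in reading order) 0, 1, 2, 4, 3 — all 5 distinct ✓
  L1 = 3: L2 entries (in reading order) 2, 4, 3, 0, 1 — all 5 distinct ✓
  L1 = 4: L2 entries (in reading order) 3, 0, 1, 2, 4 — all 5 distinct ✓
Every symbol of L1 meets every symbol of L2 exactly once, so all 25 pairs are distinct (25 of 25).
Conclusion: YES.

YES


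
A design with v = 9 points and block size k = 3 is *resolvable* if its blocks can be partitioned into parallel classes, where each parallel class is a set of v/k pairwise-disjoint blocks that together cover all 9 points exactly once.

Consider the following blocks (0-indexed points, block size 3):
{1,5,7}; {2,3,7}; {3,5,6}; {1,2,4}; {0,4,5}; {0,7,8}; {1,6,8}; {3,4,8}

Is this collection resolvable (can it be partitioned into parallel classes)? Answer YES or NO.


v = 9, block size k = 3, number of blocks = 8.
For resolvability, blocks must partition into parallel classes of size v/k = 3.
Total blocks must therefore be a multiple of 3: 8 = 3·2 + 2 ⇒ not divisible ✗.
Resolvable? NO.

NO


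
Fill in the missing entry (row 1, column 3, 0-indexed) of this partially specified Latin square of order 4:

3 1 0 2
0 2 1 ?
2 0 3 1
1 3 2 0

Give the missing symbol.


Row 1 contains symbols [0, 1, 2] — missing [3].
Column 3 contains symbols [0, 1, 2] — missing [3].
The missing symbol must appear in both missing sets; intersection = [3].
Therefore the hidden value is 3.

Missing value = 3.


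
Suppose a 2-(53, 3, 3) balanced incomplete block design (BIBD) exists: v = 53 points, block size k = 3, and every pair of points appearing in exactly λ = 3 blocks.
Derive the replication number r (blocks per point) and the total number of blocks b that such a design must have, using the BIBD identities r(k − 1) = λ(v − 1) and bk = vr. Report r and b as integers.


Any 2-(v, k, λ) BIBD satisfies two necessary conditions:
  (i)  Each point sits in r blocks, and counting incidences through any fixed point gives r(k − 1) = λ(v − 1), so r = λ(v − 1)/(k − 1).
  (ii) Total incidences bk = vr, so b = vr/k.
Step 1: r = λ(v − 1)/(k − 1) = 3·(53 − 1)/(3 − 1) = 3·52/2 = 156/2 = 78.
Step 2: b = vr/k = 53·78/3 = 4134/3 = 1378.
Check integrality: r = 78 ∈ Z ✓, b = 1378 ∈ Z ✓.
(These identities are necessary conditions: they determine r and b for any design with these parameters, but do not by themselves prove that one exists.)

r = 78, b = 1378.


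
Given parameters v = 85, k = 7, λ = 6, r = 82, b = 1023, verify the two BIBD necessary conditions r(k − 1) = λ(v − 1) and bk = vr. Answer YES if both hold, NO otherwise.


Condition (i): r(k − 1) = 82·6 = 492; λ(v − 1) = 6·84 = 504. Match? NO.
Condition (ii): bk = 1023·7 = 7161; vr = 85·82 = 6970. Match? NO.
Both conditions hold? NO.

NO


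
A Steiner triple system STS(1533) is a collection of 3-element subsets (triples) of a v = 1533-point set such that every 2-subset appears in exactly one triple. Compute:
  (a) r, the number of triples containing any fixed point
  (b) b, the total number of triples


An STS(v) is a 2-(v, 3, 1) BIBD: block size k = 3, λ = 1.
Replication: r(k − 1) = λ(v − 1) ⇒ r·2 = 1533 − 1 = 1532 ⇒ r = 766.
Block count: bk = vr ⇒ b·3 = 1533·766 = 1174278 ⇒ b = 391426.

r = 766, b = 391426.


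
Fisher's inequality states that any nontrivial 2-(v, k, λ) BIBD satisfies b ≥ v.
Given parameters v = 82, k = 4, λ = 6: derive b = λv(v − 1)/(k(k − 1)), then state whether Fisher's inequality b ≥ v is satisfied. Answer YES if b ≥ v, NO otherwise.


r = λ(v − 1)/(k − 1) = 6·81/3 = 162.
b = vr/k = 82·162/4 = 3321.
Fisher's inequality: b ≥ v ⇔ 3321 ≥ 82? YES.

YES


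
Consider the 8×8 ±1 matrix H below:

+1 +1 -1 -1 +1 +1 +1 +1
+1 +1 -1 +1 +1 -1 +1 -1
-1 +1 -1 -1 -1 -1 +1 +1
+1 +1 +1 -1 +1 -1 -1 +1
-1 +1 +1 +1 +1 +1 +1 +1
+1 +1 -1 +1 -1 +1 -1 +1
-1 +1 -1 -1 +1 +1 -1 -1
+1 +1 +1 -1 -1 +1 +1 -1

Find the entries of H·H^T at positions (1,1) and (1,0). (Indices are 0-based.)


Row 0 of H: [1, 1, -1, -1, 1, 1, 1, 1].
Row 1 of H: [1, 1, -1, 1, 1, -1, 1, -1].
(H·H^T)[1][1] = Σ_j H[1][j]·H[1][j] = (1)² + (1)² + (-1)² + (1)² + (1)² + (-1)² + (1)² + (-1)² = 1 + 1 + 1 + 1 + 1 + 1 + 1 + 1 = 8.
(H·H^T)[1][0] = Σ_j H[1][j]·H[0][j] = (1)·(1) + (1)·(1) + (-1)·(-1) + (1)·(-1) + (1)·(1) + (-1)·(1) + (1)·(1) + (-1)·(1) = 1 + 1 + 1 + -1 + 1 + -1 + 1 + -1 = 2.
Rows 1 and 0 are not orthogonal (dot product = 2 ≠ 0), so H is not a Hadamard matrix.

(1,1) entry = 8; (1,0) entry = 2.


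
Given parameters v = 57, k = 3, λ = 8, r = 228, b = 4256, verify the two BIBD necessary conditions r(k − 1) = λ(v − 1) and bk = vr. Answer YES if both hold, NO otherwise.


Condition (i): r(k − 1) = 228·2 = 456; λ(v − 1) = 8·56 = 448. Match? NO.
Condition (ii): bk = 4256·3 = 12768; vr = 57·228 = 12996. Match? NO.
Both conditions hold? NO.

NO


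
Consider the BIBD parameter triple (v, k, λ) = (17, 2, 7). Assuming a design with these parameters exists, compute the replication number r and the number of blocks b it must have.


Any 2-(v, k, λ) BIBD satisfies two necessary conditions:
  (i)  Each point sits in r blocks, and counting incidences through any fixed point gives r(k − 1) = λ(v − 1), so r = λ(v − 1)/(k − 1).
  (ii) Total incidences bk = vr, so b = vr/k.
Step 1: r = λ(v − 1)/(k − 1) = 7·(17 − 1)/(2 − 1) = 7·16/1 = 112/1 = 112.
Step 2: b = vr/k = 17·112/2 = 1904/2 = 952.
Check integrality: r = 112 ∈ Z ✓, b = 952 ∈ Z ✓.
(These identities are necessary conditions: they determine r and b for any design with these parameters, but do not by themselves prove that one exists.)

r = 112, b = 952.


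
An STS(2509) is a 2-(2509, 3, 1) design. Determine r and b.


An STS(v) is a 2-(v, 3, 1) BIBD: block size k = 3, λ = 1.
Replication: r(k − 1) = λ(v − 1) ⇒ r·2 = 2509 − 1 = 2508 ⇒ r = 1254.
Block count: b = v(v − 1)/6 = 2509·2508/6 = 6292572/6 = 1048762.
(Check via bk = vr: 1048762·3 = 3146286 = 2509·1254 = 3146286 ✓.)

r = 1254, b = 1048762.


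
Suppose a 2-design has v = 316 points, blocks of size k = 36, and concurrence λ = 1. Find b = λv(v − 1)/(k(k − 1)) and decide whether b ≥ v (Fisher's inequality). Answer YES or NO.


b = λv(v − 1)/(k(k − 1)) = 1·316·315/(36·35) = 99540/1260 = 79.
Compare with v = 316: b < v, so Fisher's inequality fails.

NO


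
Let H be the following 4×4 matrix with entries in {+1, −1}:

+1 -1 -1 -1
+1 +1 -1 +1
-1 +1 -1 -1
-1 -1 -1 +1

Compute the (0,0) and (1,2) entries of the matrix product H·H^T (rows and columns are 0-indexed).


Row 0 of H: [1, -1, -1, -1].
Row 1 of H: [1, 1, -1, 1].
Row 2 of H: [-1, 1, -1, -1].
(H·H^T)[0][0] = Σ_j H[0][j]·H[0][j] = (1)² + (-1)² + (-1)² + (-1)² = 1 + 1 + 1 + 1 = 4.
(H·H^T)[1][2] = Σ_j H[1][j]·H[2][j] = (1)·(-1) + (1)·(1) + (-1)·(-1) + (1)·(-1) = -1 + 1 + 1 + -1 = 0.
So rows 1 and 2 are orthogonal; the diagonal entry equals n = 4.

(0,0) entry = 4; (1,2) entry = 0.


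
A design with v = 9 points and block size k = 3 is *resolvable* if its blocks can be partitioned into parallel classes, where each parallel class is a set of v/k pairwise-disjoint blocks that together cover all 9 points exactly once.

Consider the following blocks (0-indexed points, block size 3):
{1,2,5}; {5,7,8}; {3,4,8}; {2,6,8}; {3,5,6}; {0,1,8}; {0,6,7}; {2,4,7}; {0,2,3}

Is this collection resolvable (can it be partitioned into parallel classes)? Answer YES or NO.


v = 9, block size k = 3, number of blocks = 9.
For resolvability, blocks must partition into parallel classes of size v/k = 3.
Total blocks must therefore be a multiple of 3: 9 = 3·3 + 0 ⇒ divisible ✓.
Consider block {5,7,8}. The only other block(s) in the collection disjoint from it are {0,2,3} — just 1 block(s). Any parallel class containing {5,7,8} would need 2 other blocks each disjoint from it, so no parallel class of size 3 can contain {5,7,8}.
Since every block must belong to some parallel class in a resolution, the collection cannot be partitioned into parallel classes.
Resolvable? NO.

NO


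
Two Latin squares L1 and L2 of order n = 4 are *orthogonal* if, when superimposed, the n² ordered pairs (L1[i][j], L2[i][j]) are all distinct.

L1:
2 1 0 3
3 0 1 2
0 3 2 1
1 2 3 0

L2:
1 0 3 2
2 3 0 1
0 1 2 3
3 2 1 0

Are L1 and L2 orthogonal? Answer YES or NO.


Form the n² = 16 superimposed pairs (L1[i][j], L2[i][j]), row by row (rows and columns indexed from 0):
row 0: (2,1) (1,0) (0,3) (3,2)
row 1: (3,2) (0,3) (1,0) (2,1)
row 2: (0,0) (3,1) (2,2) (1,3)
row 3: (1,3) (2,2) (3,1) (0,0)
Orthogonality requires all 16 pairs distinct.
But the pair (3,2) repeats: cell (0,3) has L1 = 3, L2 = 2, and cell (1,0) has L1 = 3, L2 = 2.
A repeated pair means some other pair never occurs (only 8 distinct pairs out of 16), so the squares are not orthogonal.
Conclusion: NO.

NO


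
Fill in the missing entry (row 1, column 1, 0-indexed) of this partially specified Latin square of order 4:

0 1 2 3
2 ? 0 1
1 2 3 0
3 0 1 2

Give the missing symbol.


Row 1 contains symbols [0, 1, 2] — missing [3].
Column 1 contains symbols [0, 1, 2] — missing [3].
The missing symbol must appear in both missing sets; intersection = [3].
Therefore the hidden value is 3.

Missing value = 3.


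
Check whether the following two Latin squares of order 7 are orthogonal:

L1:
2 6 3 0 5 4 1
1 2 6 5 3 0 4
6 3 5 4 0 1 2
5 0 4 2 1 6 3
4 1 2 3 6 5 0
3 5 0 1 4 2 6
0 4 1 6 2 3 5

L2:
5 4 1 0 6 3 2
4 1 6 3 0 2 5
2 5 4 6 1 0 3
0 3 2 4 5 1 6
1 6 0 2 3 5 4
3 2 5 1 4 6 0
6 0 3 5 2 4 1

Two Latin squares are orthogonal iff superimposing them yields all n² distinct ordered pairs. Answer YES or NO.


Form the n² = 49 superimposed pairs (L1[i][j], L2[i][j]), row by row (rows and columns indexed from 0):
row 0: (2,5) (6,4) (3,1) (0,0) (5,6) (4,3) (1,2)
row 1: (1,4) (2,1) (6,6) (5,3) (3,0) (0,2) (4,5)
row 2: (6,2) (3,5) (5,4) (4,6) (0,1) (1,0) (2,3)
row 3: (5,0) (0,3) (4,2) (2,4) (1,5) (6,1) (3,6)
row 4: (4,1) (1,6) (2,0) (3,2) (6,3) (5,5) (0,4)
row 5: (3,3) (5,2) (0,5) (1,1) (4,4) (2,6) (6,0)
row 6: (0,6) (4,0) (1,3) (6,5) (2,2) (3,4) (5,1)
Orthogonality requires all 49 pairs distinct.
Check by first coordinate: for each symbol s of L1, list the L2 entries in the n cells where L1 = s; they must all differ.
  L1 = 0: L2 entries (in reading order) 0, 2, 1, 3, 4, 5, 6 — all 7 distinct ✓
  L1 = 1: L2 entries (in reading order) 2, 4, 0, 5, 6, 1, 3 — all 7 distinct ✓
  L1 = 2: L2 entries (in reading order) 5, 1, 3, 4, 0, 6, 2 — all 7 distinct ✓
  L1 = 3: L2 entries (in reading order) 1, 0, 5, 6, 2, 3, 4 — all 7 distinct ✓
  L1 = 4: L2 entries (in reading order) 3, 5, 6, 2, 1, 4, 0 — all 7 distinct ✓
  L1 = 5: L2 entries (in reading order) 6, 3, 4, 0, 5, 2, 1 — all 7 distinct ✓
  L1 = 6: L2 entries (in reading order) 4, 6, 2, 1, 3, 0, 5 — all 7 distinct ✓
Every symbol of L1 meets every symbol of L2 exactly once, so all 49 pairs are distinct (49 of 49).
Conclusion: YES.

YES


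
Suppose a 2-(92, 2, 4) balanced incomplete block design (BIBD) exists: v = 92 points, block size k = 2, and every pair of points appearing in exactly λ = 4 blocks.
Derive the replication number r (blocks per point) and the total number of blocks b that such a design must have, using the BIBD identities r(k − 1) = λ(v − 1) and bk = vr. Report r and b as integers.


Any 2-(v, k, λ) BIBD satisfies two necessary conditions:
  (i)  Each point sits in r blocks, and counting incidences through any fixed point gives r(k − 1) = λ(v − 1), so r = λ(v − 1)/(k − 1).
  (ii) Total incidences bk = vr, so b = vr/k.
Step 1: r = λ(v − 1)/(k − 1) = 4·(92 − 1)/(2 − 1) = 4·91/1 = 364/1 = 364.
Step 2: b = vr/k = 92·364/2 = 33488/2 = 16744.
Check integrality: r = 364 ∈ Z ✓, b = 16744 ∈ Z ✓.
(These identities are necessary conditions: they determine r and b for any design with these parameters, but do not by themselves prove that one exists.)

r = 364, b = 16744.
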